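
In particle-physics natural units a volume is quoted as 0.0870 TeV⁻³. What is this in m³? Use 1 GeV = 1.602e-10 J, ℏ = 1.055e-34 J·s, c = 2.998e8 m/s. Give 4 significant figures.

Volume is [L]³ = [E]⁻³·(ℏc)³.
1 GeV⁻³ → (ℏc)³ × (1 GeV in J)⁻³ = 7.696e-48 m³.
Convert the energy scale: 0.0870 TeV⁻³ = 8.70e-11 GeV⁻³.
Result: 8.70e-11 × 7.696e-48 = 6.696e-58 m³.

6.696e-58 m³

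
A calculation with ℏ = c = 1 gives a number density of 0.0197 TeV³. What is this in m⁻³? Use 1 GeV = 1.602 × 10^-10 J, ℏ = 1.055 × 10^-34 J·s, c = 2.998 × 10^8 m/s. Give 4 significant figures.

2.560 × 10^54 m⁻³

Number density is [L]⁻³ = [E]³/(ℏc)³.
1 GeV³ → 1/(ℏc)³ × (1 GeV in J)³ = 1.299 × 10^47 m⁻³.
Convert the energy scale: 0.0197 TeV³ = 1.97 × 10^7 GeV³.
Result: 1.97 × 10^7 × 1.299 × 10^47 = 2.560 × 10^54 m⁻³.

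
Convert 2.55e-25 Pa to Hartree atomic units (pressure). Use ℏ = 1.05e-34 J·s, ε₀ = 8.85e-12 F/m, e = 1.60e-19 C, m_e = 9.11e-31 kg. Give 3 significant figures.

atomic unit of pressure: P_au = E_h/a₀³ = m_e⁴e¹⁰/((4πε₀)⁵ℏ⁸) = 3.01e13 Pa.
2.55e-25 / 3.01e13 = 8.46e-39

8.46e-39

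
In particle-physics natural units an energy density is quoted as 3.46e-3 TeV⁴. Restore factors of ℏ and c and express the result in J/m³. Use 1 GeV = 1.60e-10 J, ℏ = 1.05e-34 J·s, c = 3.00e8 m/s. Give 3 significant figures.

[E]/[L]³ = [E]⁴/(ℏc)³; restore (ℏc)⁻³.
1 GeV⁴ → 1/(ℏc)³ × (1 GeV in J)⁴ = 2.10e37 J/m³.
Convert the energy scale: 3.46e-3 TeV⁴ = 3.46e9 GeV⁴.
Result: 3.46e9 × 2.10e37 = 7.25e46 J/m³.

7.25e46 J/m³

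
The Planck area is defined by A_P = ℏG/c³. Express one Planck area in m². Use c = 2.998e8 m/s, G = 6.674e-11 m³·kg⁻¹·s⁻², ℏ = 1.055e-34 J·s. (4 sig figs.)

A_P = ℏG/c³
  = 7.041e-45 / 2.695e25
  = 2.613e-70 m²

2.613e-70 m²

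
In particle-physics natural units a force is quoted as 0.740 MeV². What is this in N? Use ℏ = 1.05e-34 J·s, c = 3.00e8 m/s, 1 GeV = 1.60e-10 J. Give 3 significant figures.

Force is [E]/[L] = [E]²/(ℏc); restore (ℏc)⁻¹.
1 GeV² → 1/(ℏc) × (1 GeV in J)² = 8.13e5 N.
Convert the energy scale: 0.740 MeV² = 7.40e-7 GeV².
Result: 7.40e-7 × 8.13e5 = 0.601 N.

0.601 N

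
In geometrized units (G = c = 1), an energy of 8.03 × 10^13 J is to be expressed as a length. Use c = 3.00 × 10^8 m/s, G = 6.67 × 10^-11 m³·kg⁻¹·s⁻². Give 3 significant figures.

Energy → length via G/c⁴.
8.03 × 10^13 J × (G/c⁴) = 6.61 × 10^-31 m

6.61 × 10^-31 m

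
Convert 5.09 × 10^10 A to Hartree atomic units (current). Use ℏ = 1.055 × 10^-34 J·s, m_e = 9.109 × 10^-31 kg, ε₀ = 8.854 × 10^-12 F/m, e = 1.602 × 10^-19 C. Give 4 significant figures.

atomic unit of electric current: I_au = e E_h/ℏ = m_e e⁵/((4πε₀)²ℏ³) = 6.612 × 10^-3 A.
5.09 × 10^10 / 6.612 × 10^-3 = 7.698 × 10^12

7.698 × 10^12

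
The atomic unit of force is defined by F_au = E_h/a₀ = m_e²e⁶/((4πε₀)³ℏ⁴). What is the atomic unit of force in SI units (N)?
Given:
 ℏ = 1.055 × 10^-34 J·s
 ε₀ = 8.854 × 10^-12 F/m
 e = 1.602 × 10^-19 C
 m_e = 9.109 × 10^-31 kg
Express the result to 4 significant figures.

8.220 × 10^-8 N

F_au = E_h/a₀ = m_e²e⁶/((4πε₀)³ℏ⁴)
E_h = 4.354 × 10^-18 J
a₀ = 5.297 × 10^-11 m
E_h/a₀ = 8.220 × 10^-8 N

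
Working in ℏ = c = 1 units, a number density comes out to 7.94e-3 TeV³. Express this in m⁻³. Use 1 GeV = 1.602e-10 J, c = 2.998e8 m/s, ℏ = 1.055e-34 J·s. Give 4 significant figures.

1.032e54 m⁻³

Number density is [L]⁻³ = [E]³/(ℏc)³.
1 GeV³ → 1/(ℏc)³ × (1 GeV in J)³ = 1.299e47 m⁻³.
Convert the energy scale: 7.94e-3 TeV³ = 7.94e6 GeV³.
Result: 7.94e6 × 1.299e47 = 1.032e54 m⁻³.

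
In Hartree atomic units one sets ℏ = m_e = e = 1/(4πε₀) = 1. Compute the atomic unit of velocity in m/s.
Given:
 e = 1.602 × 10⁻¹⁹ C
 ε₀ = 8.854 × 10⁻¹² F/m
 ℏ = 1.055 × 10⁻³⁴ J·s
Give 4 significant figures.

v_au = e²/(4πε₀ℏ)
  = 2.566 × 10⁻³⁸ / 1.174 × 10⁻⁴⁴
  = 2.186 × 10⁶ m/s

2.186 × 10⁶ m/s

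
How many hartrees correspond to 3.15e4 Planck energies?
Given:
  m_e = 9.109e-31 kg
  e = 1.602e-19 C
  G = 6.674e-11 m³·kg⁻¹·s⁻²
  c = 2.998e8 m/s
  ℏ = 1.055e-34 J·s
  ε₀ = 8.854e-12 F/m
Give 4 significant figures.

Planck energy: E_P = √(ℏc⁵/G) = 1.957e9 J
hartree: E_h = m_e e⁴/(4πε₀ℏ)² = 4.354e-18 J
3.15e4 × 1.957e9 / 4.354e-18 = 1.415e31

1.415e31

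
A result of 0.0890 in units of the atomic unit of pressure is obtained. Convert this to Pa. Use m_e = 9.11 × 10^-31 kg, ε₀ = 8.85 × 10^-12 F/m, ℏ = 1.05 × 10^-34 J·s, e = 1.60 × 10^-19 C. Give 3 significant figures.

2.68 × 10^12 Pa

One atomic unit of pressure: P_au = E_h/a₀³ = m_e⁴e¹⁰/((4πε₀)⁵ℏ⁸) = 3.01 × 10^13 Pa.
0.0890 × 3.01 × 10^13 Pa = 2.68 × 10^12 Pa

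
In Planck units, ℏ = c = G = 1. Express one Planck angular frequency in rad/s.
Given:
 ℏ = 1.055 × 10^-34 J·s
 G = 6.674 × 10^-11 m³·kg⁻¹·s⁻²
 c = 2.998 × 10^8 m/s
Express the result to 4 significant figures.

The unique combination of the constants set to 1 with dimensions of angular frequency is ω_P = √(c⁵/(ℏG)).
  = √(3.440 × 10^86)
  = 1.855 × 10^43 rad/s

1.855 × 10^43 rad/s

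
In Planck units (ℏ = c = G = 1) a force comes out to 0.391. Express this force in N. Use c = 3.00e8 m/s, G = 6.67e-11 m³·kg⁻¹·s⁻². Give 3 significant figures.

4.75e43 N

One Planck force: F_P = c⁴/G = 1.21e44 N.
0.391 × 1.21e44 N = 4.75e43 N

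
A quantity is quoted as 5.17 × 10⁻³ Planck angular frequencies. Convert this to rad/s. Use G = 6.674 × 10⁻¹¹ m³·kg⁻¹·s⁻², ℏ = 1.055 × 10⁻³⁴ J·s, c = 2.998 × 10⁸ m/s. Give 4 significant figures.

9.588 × 10⁴⁰ rad/s

One Planck angular frequency: ω_P = √(c⁵/(ℏG)) = 1.855 × 10⁴³ rad/s.
5.17 × 10⁻³ × 1.855 × 10⁴³ rad/s = 9.588 × 10⁴⁰ rad/s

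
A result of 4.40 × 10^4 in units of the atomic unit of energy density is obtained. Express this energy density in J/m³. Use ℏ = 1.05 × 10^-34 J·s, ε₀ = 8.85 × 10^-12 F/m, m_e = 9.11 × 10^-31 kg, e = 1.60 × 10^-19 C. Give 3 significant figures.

One atomic unit of energy density: u_au = E_h/a₀³ = m_e⁴e¹⁰/((4πε₀)⁵ℏ⁸) = 3.01 × 10^13 J/m³.
4.40 × 10^4 × 3.01 × 10^13 J/m³ = 1.33 × 10^18 J/m³

1.33 × 10^18 J/m³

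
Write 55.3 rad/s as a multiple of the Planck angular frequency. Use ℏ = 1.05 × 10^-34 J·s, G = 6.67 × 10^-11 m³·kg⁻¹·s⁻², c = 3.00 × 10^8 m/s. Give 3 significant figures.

2.97 × 10^-42

Planck angular frequency: ω_P = √(c⁵/(ℏG)) = 1.86 × 10^43 rad/s.
55.3 / 1.86 × 10^43 = 2.97 × 10^-42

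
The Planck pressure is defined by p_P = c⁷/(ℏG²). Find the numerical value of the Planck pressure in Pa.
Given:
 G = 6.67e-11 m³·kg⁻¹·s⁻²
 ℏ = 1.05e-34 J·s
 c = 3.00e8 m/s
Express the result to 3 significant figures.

4.68e113 Pa

p_P = c⁷/(ℏG²)
  = 2.19e59 / 4.67e-55
  = 4.68e113 Pa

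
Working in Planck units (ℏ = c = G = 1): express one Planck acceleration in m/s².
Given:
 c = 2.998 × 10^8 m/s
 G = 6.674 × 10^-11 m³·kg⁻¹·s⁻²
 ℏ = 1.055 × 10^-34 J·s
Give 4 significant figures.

The unique combination of the constants set to 1 with dimensions of acceleration is a_P = √(c⁷/(ℏG)).
  = √(3.092 × 10^103)
  = 5.560 × 10^51 m/s²

5.560 × 10^51 m/s²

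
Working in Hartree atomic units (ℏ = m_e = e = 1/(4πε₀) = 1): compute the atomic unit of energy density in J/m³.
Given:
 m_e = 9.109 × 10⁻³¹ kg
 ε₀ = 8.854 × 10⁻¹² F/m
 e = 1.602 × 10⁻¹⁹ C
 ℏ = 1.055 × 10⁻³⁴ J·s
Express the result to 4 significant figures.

2.929 × 10¹³ J/m³

The unique combination of the constants set to 1 with dimensions of energy density is u_au = E_h/a₀³ = m_e⁴e¹⁰/((4πε₀)⁵ℏ⁸).
E_h = 4.354 × 10⁻¹⁸ J
a₀ = 5.297 × 10⁻¹¹ m
E_h/a₀³ = 2.929 × 10¹³ J/m³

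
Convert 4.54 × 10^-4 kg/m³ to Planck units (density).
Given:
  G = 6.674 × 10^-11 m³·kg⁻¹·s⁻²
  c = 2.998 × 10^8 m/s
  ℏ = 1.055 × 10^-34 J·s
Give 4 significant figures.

Planck density: ρ_P = c⁵/(ℏG²) = 5.154 × 10^96 kg/m³.
4.54 × 10^-4 / 5.154 × 10^96 = 8.809 × 10^-101

8.809 × 10^-101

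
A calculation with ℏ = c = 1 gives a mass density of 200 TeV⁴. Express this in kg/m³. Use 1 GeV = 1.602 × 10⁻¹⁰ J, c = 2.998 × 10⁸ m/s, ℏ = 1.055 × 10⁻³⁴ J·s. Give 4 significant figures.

4.632 × 10³⁴ kg/m³

Mass density is [E]/(c²[L]³) = [E]⁴/(ℏ³c⁵).
1 GeV⁴ → 1/(ℏ³c⁵) × (1 GeV in J)⁴ = 2.316 × 10²⁰ kg/m³.
Convert the energy scale: 200 TeV⁴ = 2.00 × 10¹⁴ GeV⁴.
Result: 2.00 × 10¹⁴ × 2.316 × 10²⁰ = 4.632 × 10³⁴ kg/m³.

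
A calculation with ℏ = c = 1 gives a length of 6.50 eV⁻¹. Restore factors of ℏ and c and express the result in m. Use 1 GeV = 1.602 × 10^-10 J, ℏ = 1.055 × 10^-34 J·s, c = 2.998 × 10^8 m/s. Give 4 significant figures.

1.283 × 10^-6 m

A length is [E]⁻¹ in ℏ=c=1; restore one factor of ℏc.
1 GeV⁻¹ → ℏc × (1 GeV in J)⁻¹ = 1.974 × 10^-16 m.
Convert the energy scale: 6.50 eV⁻¹ = 6.50 × 10^9 GeV⁻¹.
Result: 6.50 × 10^9 × 1.974 × 10^-16 = 1.283 × 10^-6 m.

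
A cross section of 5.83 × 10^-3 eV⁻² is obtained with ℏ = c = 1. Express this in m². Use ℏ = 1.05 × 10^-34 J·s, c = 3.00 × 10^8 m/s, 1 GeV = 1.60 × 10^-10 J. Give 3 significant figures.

2.26 × 10^-16 m²

Area is [L]² = [E]⁻²·(ℏc)²; restore (ℏc)².
1 GeV⁻² → (ℏc)² × (1 GeV in J)⁻² = 3.88 × 10^-32 m².
Convert the energy scale: 5.83 × 10^-3 eV⁻² = 5.83 × 10^15 GeV⁻².
Result: 5.83 × 10^15 × 3.88 × 10^-32 = 2.26 × 10^-16 m².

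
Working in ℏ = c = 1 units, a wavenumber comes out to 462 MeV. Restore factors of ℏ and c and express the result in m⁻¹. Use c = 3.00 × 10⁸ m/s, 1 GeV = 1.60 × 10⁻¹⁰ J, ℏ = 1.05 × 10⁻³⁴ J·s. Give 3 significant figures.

2.35 × 10¹⁵ m⁻¹

Inverse length is [E]/(ℏc).
1 GeV → 1/(ℏc) × (1 GeV in J) = 5.08 × 10¹⁵ m⁻¹.
Convert the energy scale: 462 MeV = 0.462 GeV.
Result: 0.462 × 5.08 × 10¹⁵ = 2.35 × 10¹⁵ m⁻¹.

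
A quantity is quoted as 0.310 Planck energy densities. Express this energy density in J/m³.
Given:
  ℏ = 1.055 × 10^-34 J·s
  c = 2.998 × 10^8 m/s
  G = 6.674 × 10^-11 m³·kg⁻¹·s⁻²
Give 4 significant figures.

1.436 × 10^113 J/m³

One Planck energy density: u_P = c⁷/(ℏG²) = 4.632 × 10^113 J/m³.
0.310 × 4.632 × 10^113 J/m³ = 1.436 × 10^113 J/m³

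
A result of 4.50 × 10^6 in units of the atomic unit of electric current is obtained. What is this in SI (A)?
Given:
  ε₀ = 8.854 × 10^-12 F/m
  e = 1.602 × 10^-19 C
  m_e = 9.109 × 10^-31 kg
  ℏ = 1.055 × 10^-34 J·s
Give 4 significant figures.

One atomic unit of electric current: I_au = e E_h/ℏ = m_e e⁵/((4πε₀)²ℏ³) = 6.612 × 10^-3 A.
4.50 × 10^6 × 6.612 × 10^-3 A = 2.975 × 10^4 A

2.975 × 10^4 A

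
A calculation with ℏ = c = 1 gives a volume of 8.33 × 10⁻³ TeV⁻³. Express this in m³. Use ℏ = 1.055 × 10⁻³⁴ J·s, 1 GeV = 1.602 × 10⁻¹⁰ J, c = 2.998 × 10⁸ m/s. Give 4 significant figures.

Volume is [L]³ = [E]⁻³·(ℏc)³.
1 GeV⁻³ → (ℏc)³ × (1 GeV in J)⁻³ = 7.696 × 10⁻⁴⁸ m³.
Convert the energy scale: 8.33 × 10⁻³ TeV⁻³ = 8.33 × 10⁻¹² GeV⁻³.
Result: 8.33 × 10⁻¹² × 7.696 × 10⁻⁴⁸ = 6.411 × 10⁻⁵⁹ m³.

6.411 × 10⁻⁵⁹ m³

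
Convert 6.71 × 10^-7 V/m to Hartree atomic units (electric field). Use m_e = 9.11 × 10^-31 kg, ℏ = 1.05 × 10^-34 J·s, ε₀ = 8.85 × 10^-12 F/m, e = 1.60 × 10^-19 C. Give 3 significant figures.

1.29 × 10^-18

atomic unit of electric field: E_au = E_h/(e a₀) = m_e²e⁵/((4πε₀)³ℏ⁴) = 5.20 × 10^11 V/m.
6.71 × 10^-7 / 5.20 × 10^11 = 1.29 × 10^-18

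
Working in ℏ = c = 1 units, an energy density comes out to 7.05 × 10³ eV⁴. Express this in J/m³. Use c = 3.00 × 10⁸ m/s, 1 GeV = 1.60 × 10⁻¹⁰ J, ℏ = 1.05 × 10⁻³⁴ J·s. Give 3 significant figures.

[E]/[L]³ = [E]⁴/(ℏc)³; restore (ℏc)⁻³.
1 GeV⁴ → 1/(ℏc)³ × (1 GeV in J)⁴ = 2.10 × 10³⁷ J/m³.
Convert the energy scale: 7.05 × 10³ eV⁴ = 7.05 × 10⁻³³ GeV⁴.
Result: 7.05 × 10⁻³³ × 2.10 × 10³⁷ = 1.48 × 10⁵ J/m³.

1.48 × 10⁵ J/m³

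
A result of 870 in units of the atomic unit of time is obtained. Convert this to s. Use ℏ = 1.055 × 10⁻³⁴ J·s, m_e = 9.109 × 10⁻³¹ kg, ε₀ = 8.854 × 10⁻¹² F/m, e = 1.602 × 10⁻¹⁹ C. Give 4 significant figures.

2.108 × 10⁻¹⁴ s

One atomic unit of time: τ_au = (4πε₀)²ℏ³/(m_e e⁴) = 2.423 × 10⁻¹⁷ s.
870 × 2.423 × 10⁻¹⁷ s = 2.108 × 10⁻¹⁴ s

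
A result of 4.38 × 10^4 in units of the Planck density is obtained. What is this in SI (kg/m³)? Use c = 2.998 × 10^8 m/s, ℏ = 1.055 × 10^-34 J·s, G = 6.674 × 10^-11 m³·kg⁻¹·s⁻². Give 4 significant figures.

One Planck density: ρ_P = c⁵/(ℏG²) = 5.154 × 10^96 kg/m³.
4.38 × 10^4 × 5.154 × 10^96 kg/m³ = 2.257 × 10^101 kg/m³

2.257 × 10^101 kg/m³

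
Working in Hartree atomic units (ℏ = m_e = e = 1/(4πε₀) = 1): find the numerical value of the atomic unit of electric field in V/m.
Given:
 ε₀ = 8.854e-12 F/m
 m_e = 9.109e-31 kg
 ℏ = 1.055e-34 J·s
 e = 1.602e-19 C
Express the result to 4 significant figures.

5.131e11 V/m

Dimensional analysis gives E_au = E_h/(e a₀) = m_e²e⁵/((4πε₀)³ℏ⁴).
E_h = 4.354e-18 J
a₀ = 5.297e-11 m
E_h/(e·a₀) = 5.131e11 V/m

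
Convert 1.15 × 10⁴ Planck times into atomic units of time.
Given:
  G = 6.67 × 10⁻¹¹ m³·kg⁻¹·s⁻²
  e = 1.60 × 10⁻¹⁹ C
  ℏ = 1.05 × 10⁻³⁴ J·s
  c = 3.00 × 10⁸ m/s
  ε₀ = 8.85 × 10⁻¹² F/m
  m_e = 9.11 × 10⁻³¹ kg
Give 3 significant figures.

Planck time: t_P = √(ℏG/c⁵) = 5.37 × 10⁻⁴⁴ s
atomic unit of time: τ_au = (4πε₀)²ℏ³/(m_e e⁴) = 2.40 × 10⁻¹⁷ s
1.15 × 10⁴ × 5.37 × 10⁻⁴⁴ / 2.40 × 10⁻¹⁷ = 2.57 × 10⁻²³

2.57 × 10⁻²³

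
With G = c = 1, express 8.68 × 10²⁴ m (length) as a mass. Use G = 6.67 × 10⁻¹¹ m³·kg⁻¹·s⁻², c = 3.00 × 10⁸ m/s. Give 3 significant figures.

1.17 × 10⁵² kg

Length → mass via c²/G.
8.68 × 10²⁴ m × (c²/G) = 1.17 × 10⁵² kg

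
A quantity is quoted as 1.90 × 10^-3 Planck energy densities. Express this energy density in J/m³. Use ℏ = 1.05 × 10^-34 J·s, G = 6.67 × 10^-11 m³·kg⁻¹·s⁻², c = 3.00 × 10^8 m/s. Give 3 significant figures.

One Planck energy density: u_P = c⁷/(ℏG²) = 4.68 × 10^113 J/m³.
1.90 × 10^-3 × 4.68 × 10^113 J/m³ = 8.90 × 10^110 J/m³

8.90 × 10^110 J/m³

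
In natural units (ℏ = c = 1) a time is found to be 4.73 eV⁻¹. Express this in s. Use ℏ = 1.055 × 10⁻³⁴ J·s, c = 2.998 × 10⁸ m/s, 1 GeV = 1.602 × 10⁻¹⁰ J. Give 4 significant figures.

A time is [E]⁻¹ in ℏ=c=1; restore one factor of ℏ.
1 GeV⁻¹ → ℏ × (1 GeV in J)⁻¹ = 6.586 × 10⁻²⁵ s.
Convert the energy scale: 4.73 eV⁻¹ = 4.73 × 10⁹ GeV⁻¹.
Result: 4.73 × 10⁹ × 6.586 × 10⁻²⁵ = 3.115 × 10⁻¹⁵ s.

3.115 × 10⁻¹⁵ s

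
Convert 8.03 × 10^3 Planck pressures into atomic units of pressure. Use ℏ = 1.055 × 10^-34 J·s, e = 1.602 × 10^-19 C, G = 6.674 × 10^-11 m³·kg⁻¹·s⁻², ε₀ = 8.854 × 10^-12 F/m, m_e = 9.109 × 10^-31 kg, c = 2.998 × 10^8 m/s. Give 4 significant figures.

Planck pressure: p_P = c⁷/(ℏG²) = 4.632 × 10^113 Pa
atomic unit of pressure: P_au = E_h/a₀³ = m_e⁴e¹⁰/((4πε₀)⁵ℏ⁸) = 2.929 × 10^13 Pa
8.03 × 10^3 × 4.632 × 10^113 / 2.929 × 10^13 = 1.270 × 10^104

1.270 × 10^104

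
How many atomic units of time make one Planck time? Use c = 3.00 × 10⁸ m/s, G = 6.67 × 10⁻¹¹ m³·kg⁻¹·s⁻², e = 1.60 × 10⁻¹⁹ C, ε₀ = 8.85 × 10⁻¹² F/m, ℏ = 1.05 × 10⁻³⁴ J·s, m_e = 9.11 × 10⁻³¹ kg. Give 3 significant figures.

2.24 × 10⁻²⁷

Planck time: t_P = √(ℏG/c⁵) = 5.37 × 10⁻⁴⁴ s
atomic unit of time: τ_au = (4πε₀)²ℏ³/(m_e e⁴) = 2.40 × 10⁻¹⁷ s
ratio = 5.37 × 10⁻⁴⁴ / 2.40 × 10⁻¹⁷ = 2.24 × 10⁻²⁷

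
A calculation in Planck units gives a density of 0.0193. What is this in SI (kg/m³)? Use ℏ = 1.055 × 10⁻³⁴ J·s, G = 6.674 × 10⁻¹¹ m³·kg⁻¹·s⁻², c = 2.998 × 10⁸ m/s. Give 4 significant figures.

9.947 × 10⁹⁴ kg/m³

One Planck density: ρ_P = c⁵/(ℏG²) = 5.154 × 10⁹⁶ kg/m³.
0.0193 × 5.154 × 10⁹⁶ kg/m³ = 9.947 × 10⁹⁴ kg/m³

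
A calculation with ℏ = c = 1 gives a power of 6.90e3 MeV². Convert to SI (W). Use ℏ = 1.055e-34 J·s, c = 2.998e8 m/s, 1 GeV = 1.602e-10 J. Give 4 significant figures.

1.679e12 W

Power is [E]/[T] = [E]²/ℏ.
1 GeV² → 1/ℏ × (1 GeV in J)² = 2.433e14 W.
Convert the energy scale: 6.90e3 MeV² = 6.90e-3 GeV².
Result: 6.90e-3 × 2.433e14 = 1.679e12 W.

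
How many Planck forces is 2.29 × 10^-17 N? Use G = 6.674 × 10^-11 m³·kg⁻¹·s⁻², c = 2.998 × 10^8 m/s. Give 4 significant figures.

1.892 × 10^-61

Planck force: F_P = c⁴/G = 1.210 × 10^44 N.
2.29 × 10^-17 / 1.210 × 10^44 = 1.892 × 10^-61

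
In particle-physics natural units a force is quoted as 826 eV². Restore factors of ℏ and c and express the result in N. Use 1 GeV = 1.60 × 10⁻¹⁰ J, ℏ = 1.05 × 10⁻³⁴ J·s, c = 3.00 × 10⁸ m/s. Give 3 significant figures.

6.71 × 10⁻¹⁰ N

Force is [E]/[L] = [E]²/(ℏc); restore (ℏc)⁻¹.
1 GeV² → 1/(ℏc) × (1 GeV in J)² = 8.13 × 10⁵ N.
Convert the energy scale: 826 eV² = 8.26 × 10⁻¹⁶ GeV².
Result: 8.26 × 10⁻¹⁶ × 8.13 × 10⁵ = 6.71 × 10⁻¹⁰ N.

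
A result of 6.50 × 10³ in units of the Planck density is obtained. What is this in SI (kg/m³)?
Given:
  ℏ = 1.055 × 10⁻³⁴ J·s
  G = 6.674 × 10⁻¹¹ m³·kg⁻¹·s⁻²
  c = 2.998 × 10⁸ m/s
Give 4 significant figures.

One Planck density: ρ_P = c⁵/(ℏG²) = 5.154 × 10⁹⁶ kg/m³.
6.50 × 10³ × 5.154 × 10⁹⁶ kg/m³ = 3.350 × 10¹⁰⁰ kg/m³

3.350 × 10¹⁰⁰ kg/m³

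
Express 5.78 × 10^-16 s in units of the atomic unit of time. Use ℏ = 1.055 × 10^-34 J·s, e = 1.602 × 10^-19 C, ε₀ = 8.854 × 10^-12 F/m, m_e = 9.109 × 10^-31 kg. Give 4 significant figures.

atomic unit of time: τ_au = (4πε₀)²ℏ³/(m_e e⁴) = 2.423 × 10^-17 s.
5.78 × 10^-16 / 2.423 × 10^-17 = 23.86

23.86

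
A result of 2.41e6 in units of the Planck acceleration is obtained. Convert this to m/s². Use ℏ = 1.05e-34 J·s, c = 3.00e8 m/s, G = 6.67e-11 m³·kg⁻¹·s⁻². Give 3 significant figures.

1.35e58 m/s²

One Planck acceleration: a_P = √(c⁷/(ℏG)) = 5.59e51 m/s².
2.41e6 × 5.59e51 m/s² = 1.35e58 m/s²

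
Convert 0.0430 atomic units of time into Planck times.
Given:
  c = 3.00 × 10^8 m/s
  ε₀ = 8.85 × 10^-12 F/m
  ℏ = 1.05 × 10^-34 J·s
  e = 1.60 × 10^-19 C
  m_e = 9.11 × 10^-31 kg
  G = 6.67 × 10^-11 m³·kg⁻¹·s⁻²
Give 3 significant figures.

1.92 × 10^25

atomic unit of time: τ_au = (4πε₀)²ℏ³/(m_e e⁴) = 2.40 × 10^-17 s
Planck time: t_P = √(ℏG/c⁵) = 5.37 × 10^-44 s
0.0430 × 2.40 × 10^-17 / 5.37 × 10^-44 = 1.92 × 10^25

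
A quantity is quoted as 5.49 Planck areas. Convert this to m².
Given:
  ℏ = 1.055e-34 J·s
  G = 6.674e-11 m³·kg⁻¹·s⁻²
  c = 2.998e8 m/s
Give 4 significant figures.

One Planck area: A_P = ℏG/c³ = 2.613e-70 m².
5.49 × 2.613e-70 m² = 1.435e-69 m²

1.435e-69 m²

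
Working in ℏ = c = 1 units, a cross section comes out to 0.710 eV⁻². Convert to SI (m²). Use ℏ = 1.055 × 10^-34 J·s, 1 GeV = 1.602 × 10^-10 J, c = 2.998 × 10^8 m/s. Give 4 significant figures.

2.768 × 10^-14 m²

Area is [L]² = [E]⁻²·(ℏc)²; restore (ℏc)².
1 GeV⁻² → (ℏc)² × (1 GeV in J)⁻² = 3.898 × 10^-32 m².
Convert the energy scale: 0.710 eV⁻² = 7.10 × 10^17 GeV⁻².
Result: 7.10 × 10^17 × 3.898 × 10^-32 = 2.768 × 10^-14 m².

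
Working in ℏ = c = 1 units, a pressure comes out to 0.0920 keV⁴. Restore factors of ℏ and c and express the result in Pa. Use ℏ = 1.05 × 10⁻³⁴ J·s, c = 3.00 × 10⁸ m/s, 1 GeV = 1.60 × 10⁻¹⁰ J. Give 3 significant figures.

Pressure is [E]/[L]³ = [E]⁴/(ℏc)³.
1 GeV⁴ → 1/(ℏc)³ × (1 GeV in J)⁴ = 2.10 × 10³⁷ Pa.
Convert the energy scale: 0.0920 keV⁴ = 9.20 × 10⁻²⁶ GeV⁴.
Result: 9.20 × 10⁻²⁶ × 2.10 × 10³⁷ = 1.93 × 10¹² Pa.

1.93 × 10¹² Pa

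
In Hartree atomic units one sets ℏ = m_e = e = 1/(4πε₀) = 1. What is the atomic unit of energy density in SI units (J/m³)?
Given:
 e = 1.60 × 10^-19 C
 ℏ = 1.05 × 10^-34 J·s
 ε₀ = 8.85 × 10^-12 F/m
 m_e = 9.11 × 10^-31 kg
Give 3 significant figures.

3.01 × 10^13 J/m³

u_au = E_h/a₀³ = m_e⁴e¹⁰/((4πε₀)⁵ℏ⁸)
E_h = 4.38 × 10^-18 J
a₀ = 5.26 × 10^-11 m
E_h/a₀³ = 3.01 × 10^13 J/m³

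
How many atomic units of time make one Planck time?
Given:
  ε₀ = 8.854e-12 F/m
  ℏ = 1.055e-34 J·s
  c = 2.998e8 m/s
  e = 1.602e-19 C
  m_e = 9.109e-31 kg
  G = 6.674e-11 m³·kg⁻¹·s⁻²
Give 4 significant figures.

Planck time: t_P = √(ℏG/c⁵) = 5.392e-44 s
atomic unit of time: τ_au = (4πε₀)²ℏ³/(m_e e⁴) = 2.423e-17 s
ratio = 5.392e-44 / 2.423e-17 = 2.225e-27

2.225e-27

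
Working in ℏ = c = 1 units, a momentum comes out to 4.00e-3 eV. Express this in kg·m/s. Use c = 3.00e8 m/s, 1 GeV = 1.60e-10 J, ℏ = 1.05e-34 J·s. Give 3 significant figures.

Momentum is [E]/c; divide by c.
1 GeV → 1/c × (1 GeV in J) = 5.33e-19 kg·m/s.
Convert the energy scale: 4.00e-3 eV = 4.00e-12 GeV.
Result: 4.00e-12 × 5.33e-19 = 2.13e-30 kg·m/s.

2.13e-30 kg·m/s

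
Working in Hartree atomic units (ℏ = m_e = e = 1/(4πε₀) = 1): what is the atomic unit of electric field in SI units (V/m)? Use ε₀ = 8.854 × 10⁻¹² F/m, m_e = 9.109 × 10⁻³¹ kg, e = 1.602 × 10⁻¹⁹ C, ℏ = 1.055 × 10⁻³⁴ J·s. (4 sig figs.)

The unique combination of the constants set to 1 with dimensions of electric field is E_au = E_h/(e a₀) = m_e²e⁵/((4πε₀)³ℏ⁴).
E_h = 4.354 × 10⁻¹⁸ J
a₀ = 5.297 × 10⁻¹¹ m
E_h/(e·a₀) = 5.131 × 10¹¹ V/m

5.131 × 10¹¹ V/m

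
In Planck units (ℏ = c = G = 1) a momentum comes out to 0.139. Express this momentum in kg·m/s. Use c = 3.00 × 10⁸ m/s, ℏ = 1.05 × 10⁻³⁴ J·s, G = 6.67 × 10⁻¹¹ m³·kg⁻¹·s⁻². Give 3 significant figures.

0.906 kg·m/s

One Planck momentum: p_P = √(ℏc³/G) = 6.52 kg·m/s.
0.139 × 6.52 kg·m/s = 0.906 kg·m/s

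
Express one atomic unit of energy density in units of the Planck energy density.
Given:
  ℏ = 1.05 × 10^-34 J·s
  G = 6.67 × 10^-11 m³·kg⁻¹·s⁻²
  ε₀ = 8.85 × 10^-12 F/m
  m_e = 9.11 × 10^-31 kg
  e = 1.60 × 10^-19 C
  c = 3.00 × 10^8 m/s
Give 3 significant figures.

6.44 × 10^-101

atomic unit of energy density: u_au = E_h/a₀³ = m_e⁴e¹⁰/((4πε₀)⁵ℏ⁸) = 3.01 × 10^13 J/m³
Planck energy density: u_P = c⁷/(ℏG²) = 4.68 × 10^113 J/m³
ratio = 3.01 × 10^13 / 4.68 × 10^113 = 6.44 × 10^-101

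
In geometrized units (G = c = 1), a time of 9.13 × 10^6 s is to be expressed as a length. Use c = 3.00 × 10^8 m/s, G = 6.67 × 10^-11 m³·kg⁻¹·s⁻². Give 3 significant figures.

Time → length via c.
9.13 × 10^6 s × (c) = 2.74 × 10^15 m

2.74 × 10^15 m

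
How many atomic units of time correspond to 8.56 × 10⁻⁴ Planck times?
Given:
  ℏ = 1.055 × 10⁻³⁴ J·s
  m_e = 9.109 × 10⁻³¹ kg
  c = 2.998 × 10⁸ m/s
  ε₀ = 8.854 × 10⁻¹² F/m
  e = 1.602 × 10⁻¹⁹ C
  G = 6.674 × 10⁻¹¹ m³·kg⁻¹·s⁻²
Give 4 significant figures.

Planck time: t_P = √(ℏG/c⁵) = 5.392 × 10⁻⁴⁴ s
atomic unit of time: τ_au = (4πε₀)²ℏ³/(m_e e⁴) = 2.423 × 10⁻¹⁷ s
8.56 × 10⁻⁴ × 5.392 × 10⁻⁴⁴ / 2.423 × 10⁻¹⁷ = 1.905 × 10⁻³⁰

1.905 × 10⁻³⁰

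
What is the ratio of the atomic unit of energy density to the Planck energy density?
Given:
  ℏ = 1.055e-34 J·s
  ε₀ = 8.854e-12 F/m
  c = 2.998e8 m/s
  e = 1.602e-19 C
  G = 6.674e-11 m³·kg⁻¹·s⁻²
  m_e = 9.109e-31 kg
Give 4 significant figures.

atomic unit of energy density: u_au = E_h/a₀³ = m_e⁴e¹⁰/((4πε₀)⁵ℏ⁸) = 2.929e13 J/m³
Planck energy density: u_P = c⁷/(ℏG²) = 4.632e113 J/m³
ratio = 2.929e13 / 4.632e113 = 6.323e-101

6.323e-101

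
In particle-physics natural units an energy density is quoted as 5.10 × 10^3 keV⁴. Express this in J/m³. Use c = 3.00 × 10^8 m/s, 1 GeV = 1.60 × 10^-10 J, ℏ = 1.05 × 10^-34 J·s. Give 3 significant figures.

1.07 × 10^17 J/m³

[E]/[L]³ = [E]⁴/(ℏc)³; restore (ℏc)⁻³.
1 GeV⁴ → 1/(ℏc)³ × (1 GeV in J)⁴ = 2.10 × 10^37 J/m³.
Convert the energy scale: 5.10 × 10^3 keV⁴ = 5.10 × 10^-21 GeV⁴.
Result: 5.10 × 10^-21 × 2.10 × 10^37 = 1.07 × 10^17 J/m³.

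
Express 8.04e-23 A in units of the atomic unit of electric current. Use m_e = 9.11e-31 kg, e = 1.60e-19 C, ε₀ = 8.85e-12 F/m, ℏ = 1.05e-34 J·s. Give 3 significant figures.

1.21e-20

atomic unit of electric current: I_au = e E_h/ℏ = m_e e⁵/((4πε₀)²ℏ³) = 6.67e-3 A.
8.04e-23 / 6.67e-3 = 1.21e-20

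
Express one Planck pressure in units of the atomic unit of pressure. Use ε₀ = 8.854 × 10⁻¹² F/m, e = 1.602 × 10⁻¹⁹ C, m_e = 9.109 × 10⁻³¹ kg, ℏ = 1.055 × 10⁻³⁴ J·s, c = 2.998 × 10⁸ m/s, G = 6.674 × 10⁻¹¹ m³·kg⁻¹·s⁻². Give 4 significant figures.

1.581 × 10¹⁰⁰

Planck pressure: p_P = c⁷/(ℏG²) = 4.632 × 10¹¹³ Pa
atomic unit of pressure: P_au = E_h/a₀³ = m_e⁴e¹⁰/((4πε₀)⁵ℏ⁸) = 2.929 × 10¹³ Pa
ratio = 4.632 × 10¹¹³ / 2.929 × 10¹³ = 1.581 × 10¹⁰⁰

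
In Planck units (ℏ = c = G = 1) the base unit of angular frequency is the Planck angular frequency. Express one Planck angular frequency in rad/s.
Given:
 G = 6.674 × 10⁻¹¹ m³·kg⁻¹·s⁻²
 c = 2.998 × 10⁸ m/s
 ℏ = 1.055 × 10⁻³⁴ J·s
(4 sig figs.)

1.855 × 10⁴³ rad/s

ω_P = √(c⁵/(ℏG))
  = √(3.440 × 10⁸⁶)
  = 1.855 × 10⁴³ rad/s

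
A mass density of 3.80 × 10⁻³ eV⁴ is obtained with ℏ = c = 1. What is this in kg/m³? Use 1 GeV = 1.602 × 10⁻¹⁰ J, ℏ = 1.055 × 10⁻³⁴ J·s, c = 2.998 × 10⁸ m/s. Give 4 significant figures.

Mass density is [E]/(c²[L]³) = [E]⁴/(ℏ³c⁵).
1 GeV⁴ → 1/(ℏ³c⁵) × (1 GeV in J)⁴ = 2.316 × 10²⁰ kg/m³.
Convert the energy scale: 3.80 × 10⁻³ eV⁴ = 3.80 × 10⁻³⁹ GeV⁴.
Result: 3.80 × 10⁻³⁹ × 2.316 × 10²⁰ = 8.801 × 10⁻¹⁹ kg/m³.

8.801 × 10⁻¹⁹ kg/m³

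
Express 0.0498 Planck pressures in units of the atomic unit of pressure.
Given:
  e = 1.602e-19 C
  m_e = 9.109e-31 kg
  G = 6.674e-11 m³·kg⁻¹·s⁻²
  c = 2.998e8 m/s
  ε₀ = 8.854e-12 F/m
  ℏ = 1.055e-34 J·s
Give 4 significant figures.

Planck pressure: p_P = c⁷/(ℏG²) = 4.632e113 Pa
atomic unit of pressure: P_au = E_h/a₀³ = m_e⁴e¹⁰/((4πε₀)⁵ℏ⁸) = 2.929e13 Pa
0.0498 × 4.632e113 / 2.929e13 = 7.876e98

7.876e98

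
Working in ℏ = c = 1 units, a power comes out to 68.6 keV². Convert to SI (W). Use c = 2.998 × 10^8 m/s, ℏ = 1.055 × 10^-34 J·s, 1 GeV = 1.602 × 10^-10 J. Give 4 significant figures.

1.669 × 10^4 W

Power is [E]/[T] = [E]²/ℏ.
1 GeV² → 1/ℏ × (1 GeV in J)² = 2.433 × 10^14 W.
Convert the energy scale: 68.6 keV² = 6.86 × 10^-11 GeV².
Result: 6.86 × 10^-11 × 2.433 × 10^14 = 1.669 × 10^4 W.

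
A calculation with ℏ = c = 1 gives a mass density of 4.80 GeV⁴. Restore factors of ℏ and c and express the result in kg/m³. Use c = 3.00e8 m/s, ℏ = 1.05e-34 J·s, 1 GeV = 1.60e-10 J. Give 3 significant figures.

Mass density is [E]/(c²[L]³) = [E]⁴/(ℏ³c⁵).
1 GeV⁴ → 1/(ℏ³c⁵) × (1 GeV in J)⁴ = 2.33e20 kg/m³.
Result: 4.80 × 2.33e20 = 1.12e21 kg/m³.

1.12e21 kg/m³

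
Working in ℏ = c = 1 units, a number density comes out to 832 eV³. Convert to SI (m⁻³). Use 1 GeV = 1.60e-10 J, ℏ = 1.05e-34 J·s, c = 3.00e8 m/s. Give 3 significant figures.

1.09e23 m⁻³

Number density is [L]⁻³ = [E]³/(ℏc)³.
1 GeV³ → 1/(ℏc)³ × (1 GeV in J)³ = 1.31e47 m⁻³.
Convert the energy scale: 832 eV³ = 8.32e-25 GeV³.
Result: 8.32e-25 × 1.31e47 = 1.09e23 m⁻³.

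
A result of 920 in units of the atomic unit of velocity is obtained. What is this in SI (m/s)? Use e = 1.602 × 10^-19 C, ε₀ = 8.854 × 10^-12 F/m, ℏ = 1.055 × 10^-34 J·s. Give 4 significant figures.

2.011 × 10^9 m/s

One atomic unit of velocity: v_au = e²/(4πε₀ℏ) = 2.186 × 10^6 m/s.
920 × 2.186 × 10^6 m/s = 2.011 × 10^9 m/s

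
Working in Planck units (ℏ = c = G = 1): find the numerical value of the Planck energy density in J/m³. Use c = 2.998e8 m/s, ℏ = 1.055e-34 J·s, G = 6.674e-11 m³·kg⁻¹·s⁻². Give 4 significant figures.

Dimensional analysis gives u_P = c⁷/(ℏG²).
  = 2.177e59 / 4.699e-55
  = 4.632e113 J/m³

4.632e113 J/m³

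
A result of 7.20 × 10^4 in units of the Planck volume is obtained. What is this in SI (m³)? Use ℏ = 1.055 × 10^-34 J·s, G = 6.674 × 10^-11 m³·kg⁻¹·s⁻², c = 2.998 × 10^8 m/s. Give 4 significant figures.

One Planck volume: V_P = (ℏG/c³)^(3/2) = 4.224 × 10^-105 m³.
7.20 × 10^4 × 4.224 × 10^-105 m³ = 3.041 × 10^-100 m³

3.041 × 10^-100 m³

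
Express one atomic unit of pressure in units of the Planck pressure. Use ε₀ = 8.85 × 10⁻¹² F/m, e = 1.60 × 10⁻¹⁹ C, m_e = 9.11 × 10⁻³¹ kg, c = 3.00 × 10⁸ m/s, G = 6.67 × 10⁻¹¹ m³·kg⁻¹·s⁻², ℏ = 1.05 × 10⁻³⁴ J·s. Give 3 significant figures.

6.44 × 10⁻¹⁰¹

atomic unit of pressure: P_au = E_h/a₀³ = m_e⁴e¹⁰/((4πε₀)⁵ℏ⁸) = 3.01 × 10¹³ Pa
Planck pressure: p_P = c⁷/(ℏG²) = 4.68 × 10¹¹³ Pa
ratio = 3.01 × 10¹³ / 4.68 × 10¹¹³ = 6.44 × 10⁻¹⁰¹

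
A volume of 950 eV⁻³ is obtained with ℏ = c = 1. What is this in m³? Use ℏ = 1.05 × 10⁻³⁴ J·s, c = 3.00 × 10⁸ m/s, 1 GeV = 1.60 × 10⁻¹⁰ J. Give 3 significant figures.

Volume is [L]³ = [E]⁻³·(ℏc)³.
1 GeV⁻³ → (ℏc)³ × (1 GeV in J)⁻³ = 7.63 × 10⁻⁴⁸ m³.
Convert the energy scale: 950 eV⁻³ = 9.50 × 10²⁹ GeV⁻³.
Result: 9.50 × 10²⁹ × 7.63 × 10⁻⁴⁸ = 7.25 × 10⁻¹⁸ m³.

7.25 × 10⁻¹⁸ m³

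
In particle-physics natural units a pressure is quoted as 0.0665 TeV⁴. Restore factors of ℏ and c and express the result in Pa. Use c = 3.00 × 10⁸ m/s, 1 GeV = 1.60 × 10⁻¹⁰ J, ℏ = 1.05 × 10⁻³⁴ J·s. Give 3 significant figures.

1.39 × 10⁴⁸ Pa

Pressure is [E]/[L]³ = [E]⁴/(ℏc)³.
1 GeV⁴ → 1/(ℏc)³ × (1 GeV in J)⁴ = 2.10 × 10³⁷ Pa.
Convert the energy scale: 0.0665 TeV⁴ = 6.65 × 10¹⁰ GeV⁴.
Result: 6.65 × 10¹⁰ × 2.10 × 10³⁷ = 1.39 × 10⁴⁸ Pa.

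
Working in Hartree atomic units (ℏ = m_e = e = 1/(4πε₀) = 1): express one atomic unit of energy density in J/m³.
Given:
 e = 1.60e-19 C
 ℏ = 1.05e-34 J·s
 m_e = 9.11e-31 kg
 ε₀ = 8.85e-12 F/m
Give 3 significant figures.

3.01e13 J/m³

The unique combination of the constants set to 1 with dimensions of energy density is u_au = E_h/a₀³ = m_e⁴e¹⁰/((4πε₀)⁵ℏ⁸).
E_h = 4.38e-18 J
a₀ = 5.26e-11 m
E_h/a₀³ = 3.01e13 J/m³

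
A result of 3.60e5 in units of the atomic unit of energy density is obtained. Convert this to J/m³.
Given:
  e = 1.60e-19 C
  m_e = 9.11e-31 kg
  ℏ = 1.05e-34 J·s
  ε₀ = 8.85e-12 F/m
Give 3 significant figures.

1.08e19 J/m³

One atomic unit of energy density: u_au = E_h/a₀³ = m_e⁴e¹⁰/((4πε₀)⁵ℏ⁸) = 3.01e13 J/m³.
3.60e5 × 3.01e13 J/m³ = 1.08e19 J/m³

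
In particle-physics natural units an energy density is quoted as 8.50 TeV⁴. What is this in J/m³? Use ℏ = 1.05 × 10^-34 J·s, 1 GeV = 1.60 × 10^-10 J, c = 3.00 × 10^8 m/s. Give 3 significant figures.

1.78 × 10^50 J/m³

[E]/[L]³ = [E]⁴/(ℏc)³; restore (ℏc)⁻³.
1 GeV⁴ → 1/(ℏc)³ × (1 GeV in J)⁴ = 2.10 × 10^37 J/m³.
Convert the energy scale: 8.50 TeV⁴ = 8.50 × 10^12 GeV⁴.
Result: 8.50 × 10^12 × 2.10 × 10^37 = 1.78 × 10^50 J/m³.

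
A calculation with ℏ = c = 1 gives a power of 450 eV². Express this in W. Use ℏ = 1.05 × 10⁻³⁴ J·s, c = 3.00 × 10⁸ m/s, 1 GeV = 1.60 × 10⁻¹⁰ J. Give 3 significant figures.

Power is [E]/[T] = [E]²/ℏ.
1 GeV² → 1/ℏ × (1 GeV in J)² = 2.44 × 10¹⁴ W.
Convert the energy scale: 450 eV² = 4.50 × 10⁻¹⁶ GeV².
Result: 4.50 × 10⁻¹⁶ × 2.44 × 10¹⁴ = 0.110 W.

0.110 W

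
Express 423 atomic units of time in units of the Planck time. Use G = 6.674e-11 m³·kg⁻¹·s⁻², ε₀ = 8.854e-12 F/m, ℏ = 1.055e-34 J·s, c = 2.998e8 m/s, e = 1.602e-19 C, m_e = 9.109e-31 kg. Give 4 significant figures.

atomic unit of time: τ_au = (4πε₀)²ℏ³/(m_e e⁴) = 2.423e-17 s
Planck time: t_P = √(ℏG/c⁵) = 5.392e-44 s
423 × 2.423e-17 / 5.392e-44 = 1.901e29

1.901e29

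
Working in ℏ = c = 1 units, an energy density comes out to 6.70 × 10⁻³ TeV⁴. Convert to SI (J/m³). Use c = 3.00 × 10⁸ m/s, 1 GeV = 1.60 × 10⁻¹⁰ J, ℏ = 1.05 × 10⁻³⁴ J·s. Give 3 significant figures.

1.40 × 10⁴⁷ J/m³

[E]/[L]³ = [E]⁴/(ℏc)³; restore (ℏc)⁻³.
1 GeV⁴ → 1/(ℏc)³ × (1 GeV in J)⁴ = 2.10 × 10³⁷ J/m³.
Convert the energy scale: 6.70 × 10⁻³ TeV⁴ = 6.70 × 10⁹ GeV⁴.
Result: 6.70 × 10⁹ × 2.10 × 10³⁷ = 1.40 × 10⁴⁷ J/m³.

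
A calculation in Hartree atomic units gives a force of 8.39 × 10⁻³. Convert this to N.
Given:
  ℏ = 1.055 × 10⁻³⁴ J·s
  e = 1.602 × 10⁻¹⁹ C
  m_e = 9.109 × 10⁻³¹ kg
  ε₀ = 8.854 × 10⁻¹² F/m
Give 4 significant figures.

6.896 × 10⁻¹⁰ N

One atomic unit of force: F_au = E_h/a₀ = m_e²e⁶/((4πε₀)³ℏ⁴) = 8.220 × 10⁻⁸ N.
8.39 × 10⁻³ × 8.220 × 10⁻⁸ N = 6.896 × 10⁻¹⁰ N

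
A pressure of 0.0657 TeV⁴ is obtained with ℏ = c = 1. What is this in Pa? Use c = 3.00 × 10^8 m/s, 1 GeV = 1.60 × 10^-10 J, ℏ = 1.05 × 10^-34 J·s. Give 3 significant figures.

1.38 × 10^48 Pa

Pressure is [E]/[L]³ = [E]⁴/(ℏc)³.
1 GeV⁴ → 1/(ℏc)³ × (1 GeV in J)⁴ = 2.10 × 10^37 Pa.
Convert the energy scale: 0.0657 TeV⁴ = 6.57 × 10^10 GeV⁴.
Result: 6.57 × 10^10 × 2.10 × 10^37 = 1.38 × 10^48 Pa.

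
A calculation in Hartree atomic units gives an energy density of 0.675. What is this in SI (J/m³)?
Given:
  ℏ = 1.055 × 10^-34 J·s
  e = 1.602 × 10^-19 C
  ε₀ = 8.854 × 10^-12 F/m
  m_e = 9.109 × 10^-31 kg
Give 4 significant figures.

1.977 × 10^13 J/m³

One atomic unit of energy density: u_au = E_h/a₀³ = m_e⁴e¹⁰/((4πε₀)⁵ℏ⁸) = 2.929 × 10^13 J/m³.
0.675 × 2.929 × 10^13 J/m³ = 1.977 × 10^13 J/m³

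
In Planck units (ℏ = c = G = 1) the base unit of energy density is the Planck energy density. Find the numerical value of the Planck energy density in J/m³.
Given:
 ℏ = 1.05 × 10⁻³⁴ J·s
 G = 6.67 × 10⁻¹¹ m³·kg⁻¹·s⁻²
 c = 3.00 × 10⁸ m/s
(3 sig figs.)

4.68 × 10¹¹³ J/m³

u_P = c⁷/(ℏG²)
  = 2.19 × 10⁵⁹ / 4.67 × 10⁻⁵⁵
  = 4.68 × 10¹¹³ J/m³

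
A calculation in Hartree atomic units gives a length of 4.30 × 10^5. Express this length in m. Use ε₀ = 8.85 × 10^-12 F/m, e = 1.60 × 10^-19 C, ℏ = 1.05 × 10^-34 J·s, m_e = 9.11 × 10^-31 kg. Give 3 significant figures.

2.26 × 10^-5 m

One Bohr radius: a₀ = 4πε₀ℏ²/(m_e e²) = 5.26 × 10^-11 m.
4.30 × 10^5 × 5.26 × 10^-11 m = 2.26 × 10^-5 m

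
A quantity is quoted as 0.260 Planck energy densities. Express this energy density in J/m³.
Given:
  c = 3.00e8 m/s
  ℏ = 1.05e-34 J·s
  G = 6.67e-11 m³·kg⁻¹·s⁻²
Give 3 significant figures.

One Planck energy density: u_P = c⁷/(ℏG²) = 4.68e113 J/m³.
0.260 × 4.68e113 J/m³ = 1.22e113 J/m³

1.22e113 J/m³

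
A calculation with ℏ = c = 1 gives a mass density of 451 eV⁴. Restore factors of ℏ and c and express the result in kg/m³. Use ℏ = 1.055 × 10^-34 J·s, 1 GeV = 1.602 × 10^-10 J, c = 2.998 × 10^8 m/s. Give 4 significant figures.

Mass density is [E]/(c²[L]³) = [E]⁴/(ℏ³c⁵).
1 GeV⁴ → 1/(ℏ³c⁵) × (1 GeV in J)⁴ = 2.316 × 10^20 kg/m³.
Convert the energy scale: 451 eV⁴ = 4.51 × 10^-34 GeV⁴.
Result: 4.51 × 10^-34 × 2.316 × 10^20 = 1.045 × 10^-13 kg/m³.

1.045 × 10^-13 kg/m³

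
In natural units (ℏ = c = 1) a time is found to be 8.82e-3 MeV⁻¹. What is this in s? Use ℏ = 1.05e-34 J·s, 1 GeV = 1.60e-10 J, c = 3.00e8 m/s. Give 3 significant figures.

5.79e-24 s

A time is [E]⁻¹ in ℏ=c=1; restore one factor of ℏ.
1 GeV⁻¹ → ℏ × (1 GeV in J)⁻¹ = 6.56e-25 s.
Convert the energy scale: 8.82e-3 MeV⁻¹ = 8.82 GeV⁻¹.
Result: 8.82 × 6.56e-25 = 5.79e-24 s.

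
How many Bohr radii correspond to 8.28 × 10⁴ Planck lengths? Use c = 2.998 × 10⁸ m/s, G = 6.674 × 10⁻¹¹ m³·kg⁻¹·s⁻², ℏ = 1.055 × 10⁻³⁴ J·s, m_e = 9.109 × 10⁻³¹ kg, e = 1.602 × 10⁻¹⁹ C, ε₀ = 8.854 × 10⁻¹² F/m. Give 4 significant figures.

2.527 × 10⁻²⁰

Planck length: ℓ_P = √(ℏG/c³) = 1.616 × 10⁻³⁵ m
Bohr radius: a₀ = 4πε₀ℏ²/(m_e e²) = 5.297 × 10⁻¹¹ m
8.28 × 10⁴ × 1.616 × 10⁻³⁵ / 5.297 × 10⁻¹¹ = 2.527 × 10⁻²⁰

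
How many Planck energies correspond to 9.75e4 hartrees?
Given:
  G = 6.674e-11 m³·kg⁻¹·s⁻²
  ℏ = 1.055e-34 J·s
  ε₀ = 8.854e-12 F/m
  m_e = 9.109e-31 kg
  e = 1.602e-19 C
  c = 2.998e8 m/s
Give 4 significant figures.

2.170e-22

hartree: E_h = m_e e⁴/(4πε₀ℏ)² = 4.354e-18 J
Planck energy: E_P = √(ℏc⁵/G) = 1.957e9 J
9.75e4 × 4.354e-18 / 1.957e9 = 2.170e-22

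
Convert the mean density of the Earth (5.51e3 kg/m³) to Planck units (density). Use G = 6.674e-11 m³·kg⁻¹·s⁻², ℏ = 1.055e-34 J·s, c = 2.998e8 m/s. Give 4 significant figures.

1.069e-93

Planck density: ρ_P = c⁵/(ℏG²) = 5.154e96 kg/m³.
5.51e3 / 5.154e96 = 1.069e-93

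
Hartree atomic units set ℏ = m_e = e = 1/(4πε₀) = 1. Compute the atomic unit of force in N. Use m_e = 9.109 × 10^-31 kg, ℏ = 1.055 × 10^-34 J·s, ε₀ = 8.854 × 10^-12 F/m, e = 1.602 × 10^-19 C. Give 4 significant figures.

From ℏ = m_e = e = 1/(4πε₀) = 1 the force scale is F_au = E_h/a₀ = m_e²e⁶/((4πε₀)³ℏ⁴).
E_h = 4.354 × 10^-18 J
a₀ = 5.297 × 10^-11 m
E_h/a₀ = 8.220 × 10^-8 N

8.220 × 10^-8 N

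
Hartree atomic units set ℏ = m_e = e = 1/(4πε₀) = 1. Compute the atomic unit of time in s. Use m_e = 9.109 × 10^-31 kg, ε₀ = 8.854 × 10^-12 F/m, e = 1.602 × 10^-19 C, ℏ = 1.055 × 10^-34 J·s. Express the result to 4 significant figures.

Dimensional analysis gives τ_au = (4πε₀)²ℏ³/(m_e e⁴).
E_h = 4.354 × 10^-18 J
ℏ/E_h = 2.423 × 10^-17 s

2.423 × 10^-17 s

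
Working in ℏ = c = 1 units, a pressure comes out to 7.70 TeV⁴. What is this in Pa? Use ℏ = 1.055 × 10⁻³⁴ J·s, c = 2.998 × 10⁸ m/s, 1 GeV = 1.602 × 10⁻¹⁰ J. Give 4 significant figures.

1.603 × 10⁵⁰ Pa

Pressure is [E]/[L]³ = [E]⁴/(ℏc)³.
1 GeV⁴ → 1/(ℏc)³ × (1 GeV in J)⁴ = 2.082 × 10³⁷ Pa.
Convert the energy scale: 7.70 TeV⁴ = 7.70 × 10¹² GeV⁴.
Result: 7.70 × 10¹² × 2.082 × 10³⁷ = 1.603 × 10⁵⁰ Pa.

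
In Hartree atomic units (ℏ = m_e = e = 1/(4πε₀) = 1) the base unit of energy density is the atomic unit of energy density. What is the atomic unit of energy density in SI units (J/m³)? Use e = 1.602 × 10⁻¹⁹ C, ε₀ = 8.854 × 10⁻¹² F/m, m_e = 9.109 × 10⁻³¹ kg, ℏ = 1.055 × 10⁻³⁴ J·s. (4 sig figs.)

u_au = E_h/a₀³ = m_e⁴e¹⁰/((4πε₀)⁵ℏ⁸)
E_h = 4.354 × 10⁻¹⁸ J
a₀ = 5.297 × 10⁻¹¹ m
E_h/a₀³ = 2.929 × 10¹³ J/m³

2.929 × 10¹³ J/m³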